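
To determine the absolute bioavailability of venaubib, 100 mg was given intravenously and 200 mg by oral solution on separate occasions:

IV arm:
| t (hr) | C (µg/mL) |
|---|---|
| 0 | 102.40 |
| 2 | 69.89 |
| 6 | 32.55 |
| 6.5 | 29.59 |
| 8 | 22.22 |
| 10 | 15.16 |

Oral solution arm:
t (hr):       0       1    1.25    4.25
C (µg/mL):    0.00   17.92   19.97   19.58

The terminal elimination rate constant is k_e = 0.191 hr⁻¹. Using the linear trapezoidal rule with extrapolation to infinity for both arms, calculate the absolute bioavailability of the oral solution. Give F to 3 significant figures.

F = 0.160

Trapezoidal AUC_0→10 (IV):
  [0→2]: (102.40+69.89)/2 × 2 = 172.29
  [2→6]: (69.89+32.55)/2 × 4 = 204.88
  [6→6.5]: (32.55+29.59)/2 × 0.5 = 15.535
  [6.5→8]: (29.59+22.22)/2 × 1.5 = 38.8575
  [8→10]: (22.22+15.16)/2 × 2 = 37.38
  Sum = 468.9425 µg/mL·hr
IV tail: 15.16/0.191 = 79.372; AUC_iv,0→∞ = 468.9425 + 79.372 = 548.3145 µg/mL·hr
Trapezoidal AUC_0→4.25 (oral solution):
  [0→1]: (0.00+17.92)/2 × 1 = 8.96
  [1→1.25]: (17.92+19.97)/2 × 0.25 = 4.73625
  [1.25→4.25]: (19.97+19.58)/2 × 3 = 59.325
  Sum = 73.02125 µg/mL·hr
oral solution tail: 19.58/0.191 = 102.513; AUC_ev,0→∞ = 73.02125 + 102.513 = 175.53425 µg/mL·hr
F = (AUC_ev/D_ev)/(AUC_iv/D_iv) = (175.53425/200)/(548.3145/100) = 0.87767125/5.483145 = 0.1601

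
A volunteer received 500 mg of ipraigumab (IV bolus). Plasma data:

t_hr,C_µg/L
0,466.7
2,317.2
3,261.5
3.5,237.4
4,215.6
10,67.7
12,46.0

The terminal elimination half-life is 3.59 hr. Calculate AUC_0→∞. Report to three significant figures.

AUC = 2510 µg/L·hr

Trapezoidal AUC_0→12:
  [0→2]: (466.7+317.2)/2 × 2 = 783.9
  [2→3]: (317.2+261.5)/2 × 1 = 289.35
  [3→3.5]: (261.5+237.4)/2 × 0.5 = 124.725
  [3.5→4]: (237.4+215.6)/2 × 0.5 = 113.25
  [4→10]: (215.6+67.7)/2 × 6 = 849.9
  [10→12]: (67.7+46.0)/2 × 2 = 113.7
  Sum = 2274.825 µg/L·hr
k_e = ln2 / t½ = 0.693147 / 3.59 = 0.1931 hr^-1
Extrapolated tail: C_last / k_e = 46.0 / 0.1931 = 238.219
AUC_0→∞ = 2274.825 + 238.219 = 2513.044 µg/L·hr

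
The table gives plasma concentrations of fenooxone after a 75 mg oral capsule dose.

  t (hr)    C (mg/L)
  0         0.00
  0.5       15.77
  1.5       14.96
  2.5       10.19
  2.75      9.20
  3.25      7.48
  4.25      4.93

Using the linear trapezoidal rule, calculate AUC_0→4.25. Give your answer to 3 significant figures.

Trapezoidal AUC_0→4.25:
  [0→0.5]: (0.00+15.77)/2 × 0.5 = 3.9425
  [0.5→1.5]: (15.77+14.96)/2 × 1 = 15.365
  [1.5→2.5]: (14.96+10.19)/2 × 1 = 12.575
  [2.5→2.75]: (10.19+9.20)/2 × 0.25 = 2.42375
  [2.75→3.25]: (9.20+7.48)/2 × 0.5 = 4.17
  [3.25→4.25]: (7.48+4.93)/2 × 1 = 6.205
  Sum = 44.68125 mg/L·hr

AUC = 44.7 mg/L·hr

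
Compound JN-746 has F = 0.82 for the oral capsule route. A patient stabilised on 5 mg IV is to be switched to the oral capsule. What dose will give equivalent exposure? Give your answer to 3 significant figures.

D_oral = 6.10 mg

For equal systemic exposure: F × D_ev = D_iv
D_ev = D_iv / F = 5 / 0.82 = 6.09756 mg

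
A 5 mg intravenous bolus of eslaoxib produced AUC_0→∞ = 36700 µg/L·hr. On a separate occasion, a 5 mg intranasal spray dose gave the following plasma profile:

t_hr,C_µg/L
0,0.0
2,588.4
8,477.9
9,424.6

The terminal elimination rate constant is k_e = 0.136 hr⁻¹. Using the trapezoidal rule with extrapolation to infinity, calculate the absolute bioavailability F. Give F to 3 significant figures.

F = 0.201

Trapezoidal AUC_0→9 (intranasal spray):
  [0→2]: (0.0+588.4)/2 × 2 = 588.4
  [2→8]: (588.4+477.9)/2 × 6 = 3198.9
  [8→9]: (477.9+424.6)/2 × 1 = 451.25
  Sum = 4238.55 µg/L·hr
Tail: C_last/k_e = 424.6/0.136 = 3122.059
AUC_0→∞ (intranasal spray) = 4238.55 + 3122.059 = 7360.609 µg/L·hr
F = (AUC_ev/D_ev)/(AUC_iv/D_iv) = (7360.609/5)/(36700/5) = 1472.1218/7340 = 0.2006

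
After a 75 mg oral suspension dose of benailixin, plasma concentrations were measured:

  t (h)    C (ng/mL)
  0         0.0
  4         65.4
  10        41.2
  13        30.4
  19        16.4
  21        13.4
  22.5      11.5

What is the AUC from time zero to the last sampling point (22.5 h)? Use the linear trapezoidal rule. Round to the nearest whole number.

Trapezoidal AUC_0→22.5:
  [0→4]: (0.0+65.4)/2 × 4 = 130.8
  [4→10]: (65.4+41.2)/2 × 6 = 319.8
  [10→13]: (41.2+30.4)/2 × 3 = 107.4
  [13→19]: (30.4+16.4)/2 × 6 = 140.4
  [19→21]: (16.4+13.4)/2 × 2 = 29.8
  [21→22.5]: (13.4+11.5)/2 × 1.5 = 18.675
  Sum = 746.875 ng/mL·h

AUC = 747 ng/mL·h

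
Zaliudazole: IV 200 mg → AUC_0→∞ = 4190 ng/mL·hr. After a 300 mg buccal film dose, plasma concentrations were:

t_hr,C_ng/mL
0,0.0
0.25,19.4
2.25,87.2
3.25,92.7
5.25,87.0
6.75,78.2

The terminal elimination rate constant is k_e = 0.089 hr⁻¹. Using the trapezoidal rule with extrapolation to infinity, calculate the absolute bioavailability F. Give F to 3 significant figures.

Trapezoidal AUC_0→6.75 (buccal film):
  [0→0.25]: (0.0+19.4)/2 × 0.25 = 2.425
  [0.25→2.25]: (19.4+87.2)/2 × 2 = 106.6
  [2.25→3.25]: (87.2+92.7)/2 × 1 = 89.95
  [3.25→5.25]: (92.7+87.0)/2 × 2 = 179.7
  [5.25→6.75]: (87.0+78.2)/2 × 1.5 = 123.9
  Sum = 502.575 ng/mL·hr
Tail: C_last/k_e = 78.2/0.089 = 878.652
AUC_0→∞ (buccal film) = 502.575 + 878.652 = 1381.227 ng/mL·hr
F = (AUC_ev/D_ev)/(AUC_iv/D_iv) = (1381.227/300)/(4190/200) = 4.60409/20.95 = 0.2198

F = 0.220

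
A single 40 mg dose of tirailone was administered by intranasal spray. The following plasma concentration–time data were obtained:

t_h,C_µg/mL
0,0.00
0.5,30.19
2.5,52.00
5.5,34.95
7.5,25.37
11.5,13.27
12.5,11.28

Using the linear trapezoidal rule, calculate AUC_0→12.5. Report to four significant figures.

AUC = 370.0 µg/mL·h

Trapezoidal AUC_0→12.5:
  [0→0.5]: (0.00+30.19)/2 × 0.5 = 7.5475
  [0.5→2.5]: (30.19+52.00)/2 × 2 = 82.19
  [2.5→5.5]: (52.00+34.95)/2 × 3 = 130.425
  [5.5→7.5]: (34.95+25.37)/2 × 2 = 60.32
  [7.5→11.5]: (25.37+13.27)/2 × 4 = 77.28
  [11.5→12.5]: (13.27+11.28)/2 × 1 = 12.275
  Sum = 370.0375 µg/mL·h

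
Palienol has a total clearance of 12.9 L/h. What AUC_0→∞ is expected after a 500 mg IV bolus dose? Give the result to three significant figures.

AUC = 38.8 mg/L·h

AUC_0→∞ = Dose_iv / CL
        = 500 / 12.9 = 38.7597 mg/L·h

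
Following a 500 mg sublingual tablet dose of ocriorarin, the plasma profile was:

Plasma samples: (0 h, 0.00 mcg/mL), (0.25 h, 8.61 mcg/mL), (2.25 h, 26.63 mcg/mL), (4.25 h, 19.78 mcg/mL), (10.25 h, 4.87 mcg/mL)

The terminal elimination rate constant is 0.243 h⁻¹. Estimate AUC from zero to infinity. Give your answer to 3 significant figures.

Trapezoidal AUC_0→10.25:
  [0→0.25]: (0.00+8.61)/2 × 0.25 = 1.07625
  [0.25→2.25]: (8.61+26.63)/2 × 2 = 35.24
  [2.25→4.25]: (26.63+19.78)/2 × 2 = 46.41
  [4.25→10.25]: (19.78+4.87)/2 × 6 = 73.95
  Sum = 156.67625 mcg/mL·h
Extrapolated tail: C_last / k_e = 4.87 / 0.243 = 20.041
AUC_0→∞ = 156.67625 + 20.041 = 176.71725 mcg/mL·h

AUC = 177 mcg/mL·h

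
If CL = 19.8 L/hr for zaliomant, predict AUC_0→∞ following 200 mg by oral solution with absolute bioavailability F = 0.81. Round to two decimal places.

AUC = 8.18 mg/L·hr

AUC_0→∞ = F × Dose / CL
        = 0.81 × 200 / 19.8 = 8.18182 mg/L·hr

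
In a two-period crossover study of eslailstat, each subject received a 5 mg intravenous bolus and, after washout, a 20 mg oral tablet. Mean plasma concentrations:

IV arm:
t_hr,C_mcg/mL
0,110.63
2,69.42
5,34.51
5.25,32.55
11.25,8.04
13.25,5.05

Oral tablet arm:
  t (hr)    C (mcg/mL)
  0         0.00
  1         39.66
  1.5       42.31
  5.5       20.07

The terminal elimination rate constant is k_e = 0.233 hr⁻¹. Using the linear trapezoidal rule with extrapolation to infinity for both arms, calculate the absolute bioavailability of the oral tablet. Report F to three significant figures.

Trapezoidal AUC_0→13.25 (IV):
  [0→2]: (110.63+69.42)/2 × 2 = 180.05
  [2→5]: (69.42+34.51)/2 × 3 = 155.895
  [5→5.25]: (34.51+32.55)/2 × 0.25 = 8.3825
  [5.25→11.25]: (32.55+8.04)/2 × 6 = 121.77
  [11.25→13.25]: (8.04+5.05)/2 × 2 = 13.09
  Sum = 479.1875 mcg/mL·hr
IV tail: 5.05/0.233 = 21.674; AUC_iv,0→∞ = 479.1875 + 21.674 = 500.8615 mcg/mL·hr
Trapezoidal AUC_0→5.5 (oral tablet):
  [0→1]: (0.00+39.66)/2 × 1 = 19.83
  [1→1.5]: (39.66+42.31)/2 × 0.5 = 20.4925
  [1.5→5.5]: (42.31+20.07)/2 × 4 = 124.76
  Sum = 165.0825 mcg/mL·hr
oral tablet tail: 20.07/0.233 = 86.137; AUC_ev,0→∞ = 165.0825 + 86.137 = 251.2195 mcg/mL·hr
F = (AUC_ev/D_ev)/(AUC_iv/D_iv) = (251.2195/20)/(500.8615/5) = 12.560975/100.1723 = 0.1254

F = 0.125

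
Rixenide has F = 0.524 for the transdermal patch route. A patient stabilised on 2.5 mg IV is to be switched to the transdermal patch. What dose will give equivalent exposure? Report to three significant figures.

For equal systemic exposure: F × D_ev = D_iv
D_ev = D_iv / F = 2.5 / 0.524 = 4.77099 mg

D_transdermal = 4.77 mg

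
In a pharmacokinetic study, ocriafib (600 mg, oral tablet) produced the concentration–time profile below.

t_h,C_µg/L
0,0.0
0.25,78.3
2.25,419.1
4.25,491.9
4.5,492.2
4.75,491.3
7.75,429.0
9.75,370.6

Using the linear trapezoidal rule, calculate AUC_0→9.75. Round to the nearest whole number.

Trapezoidal AUC_0→9.75:
  [0→0.25]: (0.0+78.3)/2 × 0.25 = 9.7875
  [0.25→2.25]: (78.3+419.1)/2 × 2 = 497.4
  [2.25→4.25]: (419.1+491.9)/2 × 2 = 911.0
  [4.25→4.5]: (491.9+492.2)/2 × 0.25 = 123.0125
  [4.5→4.75]: (492.2+491.3)/2 × 0.25 = 122.9375
  [4.75→7.75]: (491.3+429.0)/2 × 3 = 1380.45
  [7.75→9.75]: (429.0+370.6)/2 × 2 = 799.6
  Sum = 3844.1875 µg/L·h

AUC = 3844 µg/L·h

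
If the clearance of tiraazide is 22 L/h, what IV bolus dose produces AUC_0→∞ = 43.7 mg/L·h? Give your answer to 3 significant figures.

Dose = 961 mg

Dose_iv = CL × AUC_0→∞
     = 22 × 43.7 = 961.4 mg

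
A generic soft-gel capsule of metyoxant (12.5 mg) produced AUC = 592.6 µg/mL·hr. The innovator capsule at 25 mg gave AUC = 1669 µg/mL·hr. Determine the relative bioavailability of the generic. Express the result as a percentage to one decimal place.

F_rel = 71.0%

F_rel = (AUC_test/D_test) / (AUC_ref/D_ref)
      = (592.6/12.5) / (1669/25)
      = 47.408 / 66.76 = 0.7101 = 71.01%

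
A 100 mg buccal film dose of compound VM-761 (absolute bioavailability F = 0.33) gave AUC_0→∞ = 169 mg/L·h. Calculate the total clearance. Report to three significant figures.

CL = 0.195 L/h

CL = F × Dose / AUC_0→∞
   = 0.33 × 100 / 169 = 0.195266 L/h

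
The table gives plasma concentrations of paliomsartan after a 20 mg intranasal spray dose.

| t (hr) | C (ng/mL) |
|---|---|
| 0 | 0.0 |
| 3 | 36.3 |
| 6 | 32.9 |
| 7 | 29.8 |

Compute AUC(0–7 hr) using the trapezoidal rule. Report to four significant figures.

Trapezoidal AUC_0→7:
  [0→3]: (0.0+36.3)/2 × 3 = 54.45
  [3→6]: (36.3+32.9)/2 × 3 = 103.8
  [6→7]: (32.9+29.8)/2 × 1 = 31.35
  Sum = 189.6 ng/mL·hr

AUC = 189.6 ng/mL·hr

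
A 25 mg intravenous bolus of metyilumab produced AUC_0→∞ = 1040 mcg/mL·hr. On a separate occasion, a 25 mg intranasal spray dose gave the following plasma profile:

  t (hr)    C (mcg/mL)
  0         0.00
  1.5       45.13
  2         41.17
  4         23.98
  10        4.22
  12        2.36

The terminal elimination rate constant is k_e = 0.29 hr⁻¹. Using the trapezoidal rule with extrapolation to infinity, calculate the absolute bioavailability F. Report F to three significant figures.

Trapezoidal AUC_0→12 (intranasal spray):
  [0→1.5]: (0.00+45.13)/2 × 1.5 = 33.8475
  [1.5→2]: (45.13+41.17)/2 × 0.5 = 21.575
  [2→4]: (41.17+23.98)/2 × 2 = 65.15
  [4→10]: (23.98+4.22)/2 × 6 = 84.6
  [10→12]: (4.22+2.36)/2 × 2 = 6.58
  Sum = 211.7525 mcg/mL·hr
Tail: C_last/k_e = 2.36/0.29 = 8.138
AUC_0→∞ (intranasal spray) = 211.7525 + 8.138 = 219.8905 mcg/mL·hr
F = (AUC_ev/D_ev)/(AUC_iv/D_iv) = (219.8905/25)/(1040/25) = 8.79562/41.6 = 0.2114

F = 0.211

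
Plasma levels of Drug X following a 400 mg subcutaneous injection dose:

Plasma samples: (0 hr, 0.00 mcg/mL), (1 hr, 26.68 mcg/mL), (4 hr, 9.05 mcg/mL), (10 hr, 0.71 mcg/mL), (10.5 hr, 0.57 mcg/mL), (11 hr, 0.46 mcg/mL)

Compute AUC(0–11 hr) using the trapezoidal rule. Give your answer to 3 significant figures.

Trapezoidal AUC_0→11:
  [0→1]: (0.00+26.68)/2 × 1 = 13.34
  [1→4]: (26.68+9.05)/2 × 3 = 53.595
  [4→10]: (9.05+0.71)/2 × 6 = 29.28
  [10→10.5]: (0.71+0.57)/2 × 0.5 = 0.32
  [10.5→11]: (0.57+0.46)/2 × 0.5 = 0.2575
  Sum = 96.7925 mcg/mL·hr

AUC = 96.8 mcg/mL·hr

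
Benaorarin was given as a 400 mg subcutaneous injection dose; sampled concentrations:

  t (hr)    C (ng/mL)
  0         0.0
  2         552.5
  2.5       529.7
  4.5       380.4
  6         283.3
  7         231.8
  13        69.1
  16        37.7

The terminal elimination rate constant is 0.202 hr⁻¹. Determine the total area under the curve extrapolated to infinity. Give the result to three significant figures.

Trapezoidal AUC_0→16:
  [0→2]: (0.0+552.5)/2 × 2 = 552.5
  [2→2.5]: (552.5+529.7)/2 × 0.5 = 270.55
  [2.5→4.5]: (529.7+380.4)/2 × 2 = 910.1
  [4.5→6]: (380.4+283.3)/2 × 1.5 = 497.775
  [6→7]: (283.3+231.8)/2 × 1 = 257.55
  [7→13]: (231.8+69.1)/2 × 6 = 902.7
  [13→16]: (69.1+37.7)/2 × 3 = 160.2
  Sum = 3551.375 ng/mL·hr
Extrapolated tail: C_last / k_e = 37.7 / 0.202 = 186.634
AUC_0→∞ = 3551.375 + 186.634 = 3738.009 ng/mL·hr

AUC = 3740 ng/mL·hr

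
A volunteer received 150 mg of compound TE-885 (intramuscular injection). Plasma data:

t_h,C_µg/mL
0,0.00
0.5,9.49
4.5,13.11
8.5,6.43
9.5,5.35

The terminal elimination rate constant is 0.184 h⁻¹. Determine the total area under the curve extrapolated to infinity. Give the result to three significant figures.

Trapezoidal AUC_0→9.5:
  [0→0.5]: (0.00+9.49)/2 × 0.5 = 2.3725
  [0.5→4.5]: (9.49+13.11)/2 × 4 = 45.2
  [4.5→8.5]: (13.11+6.43)/2 × 4 = 39.08
  [8.5→9.5]: (6.43+5.35)/2 × 1 = 5.89
  Sum = 92.5425 µg/mL·h
Extrapolated tail: C_last / k_e = 5.35 / 0.184 = 29.076
AUC_0→∞ = 92.5425 + 29.076 = 121.6185 µg/mL·h

AUC = 122 µg/mL·h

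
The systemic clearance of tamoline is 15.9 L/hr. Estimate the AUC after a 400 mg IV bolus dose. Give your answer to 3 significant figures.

AUC = 25.2 mg/L·hr

AUC_0→∞ = Dose_iv / CL
        = 400 / 15.9 = 25.1572 mg/L·hr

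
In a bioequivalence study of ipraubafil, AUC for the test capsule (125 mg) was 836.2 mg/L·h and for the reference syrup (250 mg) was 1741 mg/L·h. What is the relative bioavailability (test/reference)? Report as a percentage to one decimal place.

F_rel = 96.1%

F_rel = (AUC_test/D_test) / (AUC_ref/D_ref)
      = (836.2/125) / (1741/250)
      = 6.6896 / 6.964 = 0.9606 = 96.06%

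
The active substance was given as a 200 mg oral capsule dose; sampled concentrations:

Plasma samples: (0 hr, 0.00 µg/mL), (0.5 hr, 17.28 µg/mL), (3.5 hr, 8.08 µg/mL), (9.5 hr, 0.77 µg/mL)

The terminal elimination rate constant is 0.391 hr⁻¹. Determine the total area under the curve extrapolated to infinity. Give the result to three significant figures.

AUC = 70.9 µg/mL·hr

Trapezoidal AUC_0→9.5:
  [0→0.5]: (0.00+17.28)/2 × 0.5 = 4.32
  [0.5→3.5]: (17.28+8.08)/2 × 3 = 38.04
  [3.5→9.5]: (8.08+0.77)/2 × 6 = 26.55
  Sum = 68.91 µg/mL·hr
Extrapolated tail: C_last / k_e = 0.77 / 0.391 = 1.969
AUC_0→∞ = 68.91 + 1.969 = 70.879 µg/mL·hr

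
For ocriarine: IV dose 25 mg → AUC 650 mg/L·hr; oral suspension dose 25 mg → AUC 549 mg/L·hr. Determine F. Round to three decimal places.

F = (AUC_ev / D_ev) / (AUC_iv / D_iv)
  = (549/25) / (650/25)
  = 21.96 / 26 = 0.8446

F = 0.845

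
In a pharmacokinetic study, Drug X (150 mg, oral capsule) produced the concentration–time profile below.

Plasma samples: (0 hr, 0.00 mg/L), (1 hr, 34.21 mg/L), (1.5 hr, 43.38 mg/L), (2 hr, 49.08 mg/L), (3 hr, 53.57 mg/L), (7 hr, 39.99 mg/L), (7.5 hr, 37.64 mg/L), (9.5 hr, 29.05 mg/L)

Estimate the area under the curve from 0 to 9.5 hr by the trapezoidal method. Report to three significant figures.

AUC = 384 mg/L·hr

Trapezoidal AUC_0→9.5:
  [0→1]: (0.00+34.21)/2 × 1 = 17.105
  [1→1.5]: (34.21+43.38)/2 × 0.5 = 19.3975
  [1.5→2]: (43.38+49.08)/2 × 0.5 = 23.115
  [2→3]: (49.08+53.57)/2 × 1 = 51.325
  [3→7]: (53.57+39.99)/2 × 4 = 187.12
  [7→7.5]: (39.99+37.64)/2 × 0.5 = 19.4075
  [7.5→9.5]: (37.64+29.05)/2 × 2 = 66.69
  Sum = 384.16 mg/L·hr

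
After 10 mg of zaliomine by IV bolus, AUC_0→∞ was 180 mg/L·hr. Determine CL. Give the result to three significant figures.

CL = 0.0556 L/hr

CL = Dose_iv / AUC_0→∞
   = 10 / 180 = 0.0555556 L/hr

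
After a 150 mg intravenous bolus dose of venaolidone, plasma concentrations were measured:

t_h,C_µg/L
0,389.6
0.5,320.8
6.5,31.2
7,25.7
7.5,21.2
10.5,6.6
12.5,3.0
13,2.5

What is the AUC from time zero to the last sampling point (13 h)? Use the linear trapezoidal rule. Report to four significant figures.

AUC = 1312 µg/L·h

Trapezoidal AUC_0→13:
  [0→0.5]: (389.6+320.8)/2 × 0.5 = 177.6
  [0.5→6.5]: (320.8+31.2)/2 × 6 = 1056.0
  [6.5→7]: (31.2+25.7)/2 × 0.5 = 14.225
  [7→7.5]: (25.7+21.2)/2 × 0.5 = 11.725
  [7.5→10.5]: (21.2+6.6)/2 × 3 = 41.7
  [10.5→12.5]: (6.6+3.0)/2 × 2 = 9.6
  [12.5→13]: (3.0+2.5)/2 × 0.5 = 1.375
  Sum = 1312.225 µg/L·h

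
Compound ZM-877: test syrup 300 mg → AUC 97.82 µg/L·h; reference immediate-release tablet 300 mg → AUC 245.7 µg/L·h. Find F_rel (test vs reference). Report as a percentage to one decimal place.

F_rel = 39.8%

F_rel = (AUC_test/D_test) / (AUC_ref/D_ref)
      = (97.82/300) / (245.7/300)
      = 0.326067 / 0.819 = 0.3981 = 39.81%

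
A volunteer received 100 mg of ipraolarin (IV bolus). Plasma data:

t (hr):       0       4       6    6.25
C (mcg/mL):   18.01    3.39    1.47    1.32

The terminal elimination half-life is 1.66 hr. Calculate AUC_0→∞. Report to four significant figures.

AUC = 51.17 mcg/mL·hr

Trapezoidal AUC_0→6.25:
  [0→4]: (18.01+3.39)/2 × 4 = 42.8
  [4→6]: (3.39+1.47)/2 × 2 = 4.86
  [6→6.25]: (1.47+1.32)/2 × 0.25 = 0.34875
  Sum = 48.00875 mcg/mL·hr
k_e = ln2 / t½ = 0.693147 / 1.66 = 0.4176 hr^-1
Extrapolated tail: C_last / k_e = 1.32 / 0.4176 = 3.161
AUC_0→∞ = 48.00875 + 3.161 = 51.16975 mcg/mL·hr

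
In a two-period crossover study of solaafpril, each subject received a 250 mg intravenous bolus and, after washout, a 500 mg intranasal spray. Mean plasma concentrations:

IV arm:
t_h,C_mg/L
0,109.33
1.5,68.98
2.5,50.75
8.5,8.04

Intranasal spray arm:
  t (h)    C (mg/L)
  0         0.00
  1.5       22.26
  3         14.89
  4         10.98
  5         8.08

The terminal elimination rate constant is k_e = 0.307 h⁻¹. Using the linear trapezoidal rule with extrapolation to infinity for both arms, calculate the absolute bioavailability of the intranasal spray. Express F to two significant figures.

Trapezoidal AUC_0→8.5 (IV):
  [0→1.5]: (109.33+68.98)/2 × 1.5 = 133.7325
  [1.5→2.5]: (68.98+50.75)/2 × 1 = 59.865
  [2.5→8.5]: (50.75+8.04)/2 × 6 = 176.37
  Sum = 369.9675 mg/L·h
IV tail: 8.04/0.307 = 26.189; AUC_iv,0→∞ = 369.9675 + 26.189 = 396.1565 mg/L·h
Trapezoidal AUC_0→5 (intranasal spray):
  [0→1.5]: (0.00+22.26)/2 × 1.5 = 16.695
  [1.5→3]: (22.26+14.89)/2 × 1.5 = 27.8625
  [3→4]: (14.89+10.98)/2 × 1 = 12.935
  [4→5]: (10.98+8.08)/2 × 1 = 9.53
  Sum = 67.0225 mg/L·h
intranasal spray tail: 8.08/0.307 = 26.319; AUC_ev,0→∞ = 67.0225 + 26.319 = 93.3415 mg/L·h
F = (AUC_ev/D_ev)/(AUC_iv/D_iv) = (93.3415/500)/(396.1565/250) = 0.186683/1.584626 = 0.1178

F = 0.12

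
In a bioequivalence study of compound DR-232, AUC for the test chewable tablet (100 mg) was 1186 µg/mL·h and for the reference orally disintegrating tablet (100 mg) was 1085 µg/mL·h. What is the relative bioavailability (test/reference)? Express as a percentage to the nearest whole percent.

F_rel = 109%

F_rel = (AUC_test/D_test) / (AUC_ref/D_ref)
      = (1186/100) / (1085/100)
      = 11.86 / 10.85 = 1.0931 = 109.31%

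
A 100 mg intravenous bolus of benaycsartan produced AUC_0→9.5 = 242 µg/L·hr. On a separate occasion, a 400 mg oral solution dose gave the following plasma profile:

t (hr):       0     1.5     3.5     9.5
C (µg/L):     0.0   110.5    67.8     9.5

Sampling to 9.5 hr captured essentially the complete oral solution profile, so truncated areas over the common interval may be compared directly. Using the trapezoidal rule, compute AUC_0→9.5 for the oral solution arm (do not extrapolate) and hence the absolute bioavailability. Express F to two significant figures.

Trapezoidal AUC_0→9.5 (oral solution):
  [0→1.5]: (0.0+110.5)/2 × 1.5 = 82.875
  [1.5→3.5]: (110.5+67.8)/2 × 2 = 178.3
  [3.5→9.5]: (67.8+9.5)/2 × 6 = 231.9
  Sum = 493.075 µg/L·hr
F = (AUC_ev/D_ev)/(AUC_iv/D_iv) = (493.075/400)/(242/100) = 1.2326875/2.42 = 0.5094

F = 0.51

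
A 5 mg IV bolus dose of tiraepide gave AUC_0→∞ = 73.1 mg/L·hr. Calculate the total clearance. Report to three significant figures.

CL = Dose_iv / AUC_0→∞
   = 5 / 73.1 = 0.0683995 L/hr

CL = 0.0684 L/hr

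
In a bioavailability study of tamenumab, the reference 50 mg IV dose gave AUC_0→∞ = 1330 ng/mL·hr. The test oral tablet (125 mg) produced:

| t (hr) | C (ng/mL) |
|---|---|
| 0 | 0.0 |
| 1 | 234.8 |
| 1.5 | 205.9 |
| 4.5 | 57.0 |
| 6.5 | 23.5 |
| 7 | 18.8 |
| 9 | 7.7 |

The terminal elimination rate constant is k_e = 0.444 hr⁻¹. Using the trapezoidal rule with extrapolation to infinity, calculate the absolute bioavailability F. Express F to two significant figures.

Trapezoidal AUC_0→9 (oral tablet):
  [0→1]: (0.0+234.8)/2 × 1 = 117.4
  [1→1.5]: (234.8+205.9)/2 × 0.5 = 110.175
  [1.5→4.5]: (205.9+57.0)/2 × 3 = 394.35
  [4.5→6.5]: (57.0+23.5)/2 × 2 = 80.5
  [6.5→7]: (23.5+18.8)/2 × 0.5 = 10.575
  [7→9]: (18.8+7.7)/2 × 2 = 26.5
  Sum = 739.5 ng/mL·hr
Tail: C_last/k_e = 7.7/0.444 = 17.342
AUC_0→∞ (oral tablet) = 739.5 + 17.342 = 756.842 ng/mL·hr
F = (AUC_ev/D_ev)/(AUC_iv/D_iv) = (756.842/125)/(1330/50) = 6.054736/26.6 = 0.2276

F = 0.23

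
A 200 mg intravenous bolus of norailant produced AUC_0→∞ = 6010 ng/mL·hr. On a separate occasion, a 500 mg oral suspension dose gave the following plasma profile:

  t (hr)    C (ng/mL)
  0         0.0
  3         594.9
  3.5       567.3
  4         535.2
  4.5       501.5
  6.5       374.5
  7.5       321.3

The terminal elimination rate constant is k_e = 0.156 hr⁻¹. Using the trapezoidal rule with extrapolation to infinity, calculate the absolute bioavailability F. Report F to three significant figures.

Trapezoidal AUC_0→7.5 (oral suspension):
  [0→3]: (0.0+594.9)/2 × 3 = 892.35
  [3→3.5]: (594.9+567.3)/2 × 0.5 = 290.55
  [3.5→4]: (567.3+535.2)/2 × 0.5 = 275.625
  [4→4.5]: (535.2+501.5)/2 × 0.5 = 259.175
  [4.5→6.5]: (501.5+374.5)/2 × 2 = 876.0
  [6.5→7.5]: (374.5+321.3)/2 × 1 = 347.9
  Sum = 2941.6 ng/mL·hr
Tail: C_last/k_e = 321.3/0.156 = 2059.615
AUC_0→∞ (oral suspension) = 2941.6 + 2059.615 = 5001.215 ng/mL·hr
F = (AUC_ev/D_ev)/(AUC_iv/D_iv) = (5001.215/500)/(6010/200) = 10.00243/30.05 = 0.3329

F = 0.333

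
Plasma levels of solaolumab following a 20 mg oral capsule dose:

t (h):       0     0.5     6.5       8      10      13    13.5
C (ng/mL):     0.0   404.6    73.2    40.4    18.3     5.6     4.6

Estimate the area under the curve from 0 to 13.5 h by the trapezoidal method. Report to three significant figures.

AUC = 1720 ng/mL·h

Trapezoidal AUC_0→13.5:
  [0→0.5]: (0.0+404.6)/2 × 0.5 = 101.15
  [0.5→6.5]: (404.6+73.2)/2 × 6 = 1433.4
  [6.5→8]: (73.2+40.4)/2 × 1.5 = 85.2
  [8→10]: (40.4+18.3)/2 × 2 = 58.7
  [10→13]: (18.3+5.6)/2 × 3 = 35.85
  [13→13.5]: (5.6+4.6)/2 × 0.5 = 2.55
  Sum = 1716.85 ng/mL·h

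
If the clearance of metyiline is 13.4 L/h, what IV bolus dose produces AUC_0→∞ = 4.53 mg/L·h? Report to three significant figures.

Dose = 60.7 mg

Dose_iv = CL × AUC_0→∞
     = 13.4 × 4.53 = 60.702 mg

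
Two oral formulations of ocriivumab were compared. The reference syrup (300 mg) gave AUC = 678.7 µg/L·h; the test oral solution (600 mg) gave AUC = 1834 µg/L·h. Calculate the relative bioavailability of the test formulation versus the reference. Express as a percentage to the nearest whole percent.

F_rel = 135%

F_rel = (AUC_test/D_test) / (AUC_ref/D_ref)
      = (1834/600) / (678.7/300)
      = 3.05667 / 2.26233 = 1.3511 = 135.11%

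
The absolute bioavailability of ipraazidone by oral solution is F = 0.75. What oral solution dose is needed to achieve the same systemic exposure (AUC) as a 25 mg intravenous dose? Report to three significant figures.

D_oral = 33.3 mg

For equal systemic exposure: F × D_ev = D_iv
D_ev = D_iv / F = 25 / 0.75 = 33.3333 mg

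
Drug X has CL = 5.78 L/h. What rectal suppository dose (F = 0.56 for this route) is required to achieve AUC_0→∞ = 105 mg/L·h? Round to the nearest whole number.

Dose = 1084 mg

Dose = CL × AUC_0→∞ / F
     = 5.78 × 105 / 0.56 = 1083.75 mg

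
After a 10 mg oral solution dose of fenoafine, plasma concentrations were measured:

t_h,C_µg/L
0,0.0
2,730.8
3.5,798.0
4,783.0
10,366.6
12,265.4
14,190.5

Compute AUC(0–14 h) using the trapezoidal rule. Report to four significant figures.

Trapezoidal AUC_0→14:
  [0→2]: (0.0+730.8)/2 × 2 = 730.8
  [2→3.5]: (730.8+798.0)/2 × 1.5 = 1146.6
  [3.5→4]: (798.0+783.0)/2 × 0.5 = 395.25
  [4→10]: (783.0+366.6)/2 × 6 = 3448.8
  [10→12]: (366.6+265.4)/2 × 2 = 632.0
  [12→14]: (265.4+190.5)/2 × 2 = 455.9
  Sum = 6809.35 µg/L·h

AUC = 6809 µg/L·h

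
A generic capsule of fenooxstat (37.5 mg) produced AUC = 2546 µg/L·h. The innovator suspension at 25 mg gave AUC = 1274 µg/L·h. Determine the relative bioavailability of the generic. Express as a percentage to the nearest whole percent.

F_rel = 133%

F_rel = (AUC_test/D_test) / (AUC_ref/D_ref)
      = (2546/37.5) / (1274/25)
      = 67.8933 / 50.96 = 1.3323 = 133.23%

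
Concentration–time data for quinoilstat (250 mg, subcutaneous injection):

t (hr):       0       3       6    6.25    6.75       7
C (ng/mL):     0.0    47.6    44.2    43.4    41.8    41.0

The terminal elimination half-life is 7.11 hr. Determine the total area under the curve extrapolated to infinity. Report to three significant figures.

Trapezoidal AUC_0→7:
  [0→3]: (0.0+47.6)/2 × 3 = 71.4
  [3→6]: (47.6+44.2)/2 × 3 = 137.7
  [6→6.25]: (44.2+43.4)/2 × 0.25 = 10.95
  [6.25→6.75]: (43.4+41.8)/2 × 0.5 = 21.3
  [6.75→7]: (41.8+41.0)/2 × 0.25 = 10.35
  Sum = 251.7 ng/mL·hr
k_e = ln2 / t½ = 0.693147 / 7.11 = 0.0975 hr^-1
Extrapolated tail: C_last / k_e = 41.0 / 0.0975 = 420.513
AUC_0→∞ = 251.7 + 420.513 = 672.213 ng/mL·hr

AUC = 672 ng/mL·hr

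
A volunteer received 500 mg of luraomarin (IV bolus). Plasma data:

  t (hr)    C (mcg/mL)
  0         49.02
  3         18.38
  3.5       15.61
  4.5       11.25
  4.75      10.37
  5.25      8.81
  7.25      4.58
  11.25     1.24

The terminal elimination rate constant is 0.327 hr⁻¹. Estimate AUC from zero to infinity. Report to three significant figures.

Trapezoidal AUC_0→11.25:
  [0→3]: (49.02+18.38)/2 × 3 = 101.1
  [3→3.5]: (18.38+15.61)/2 × 0.5 = 8.4975
  [3.5→4.5]: (15.61+11.25)/2 × 1 = 13.43
  [4.5→4.75]: (11.25+10.37)/2 × 0.25 = 2.7025
  [4.75→5.25]: (10.37+8.81)/2 × 0.5 = 4.795
  [5.25→7.25]: (8.81+4.58)/2 × 2 = 13.39
  [7.25→11.25]: (4.58+1.24)/2 × 4 = 11.64
  Sum = 155.555 mcg/mL·hr
Extrapolated tail: C_last / k_e = 1.24 / 0.327 = 3.792
AUC_0→∞ = 155.555 + 3.792 = 159.347 mcg/mL·hr

AUC = 159 mcg/mL·hr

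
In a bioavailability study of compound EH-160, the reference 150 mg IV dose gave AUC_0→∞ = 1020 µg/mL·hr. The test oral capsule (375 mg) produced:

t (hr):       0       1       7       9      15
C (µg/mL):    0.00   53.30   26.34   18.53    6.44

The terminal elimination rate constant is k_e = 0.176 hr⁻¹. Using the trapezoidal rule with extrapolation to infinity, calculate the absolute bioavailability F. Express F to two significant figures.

Trapezoidal AUC_0→15 (oral capsule):
  [0→1]: (0.00+53.30)/2 × 1 = 26.65
  [1→7]: (53.30+26.34)/2 × 6 = 238.92
  [7→9]: (26.34+18.53)/2 × 2 = 44.87
  [9→15]: (18.53+6.44)/2 × 6 = 74.91
  Sum = 385.35 µg/mL·hr
Tail: C_last/k_e = 6.44/0.176 = 36.591
AUC_0→∞ (oral capsule) = 385.35 + 36.591 = 421.941 µg/mL·hr
F = (AUC_ev/D_ev)/(AUC_iv/D_iv) = (421.941/375)/(1020/150) = 1.125176/6.8 = 0.1655

F = 0.17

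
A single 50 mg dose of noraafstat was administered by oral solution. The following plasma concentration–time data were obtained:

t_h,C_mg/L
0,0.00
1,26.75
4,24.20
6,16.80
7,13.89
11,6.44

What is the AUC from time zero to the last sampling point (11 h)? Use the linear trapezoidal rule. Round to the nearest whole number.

AUC = 187 mg/L·h

Trapezoidal AUC_0→11:
  [0→1]: (0.00+26.75)/2 × 1 = 13.375
  [1→4]: (26.75+24.20)/2 × 3 = 76.425
  [4→6]: (24.20+16.80)/2 × 2 = 41.0
  [6→7]: (16.80+13.89)/2 × 1 = 15.345
  [7→11]: (13.89+6.44)/2 × 4 = 40.66
  Sum = 186.805 mg/L·h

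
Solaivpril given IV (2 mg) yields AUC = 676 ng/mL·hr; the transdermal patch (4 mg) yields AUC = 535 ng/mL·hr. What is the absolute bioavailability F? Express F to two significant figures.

F = (AUC_ev / D_ev) / (AUC_iv / D_iv)
  = (535/4) / (676/2)
  = 133.75 / 338 = 0.3957

F = 0.40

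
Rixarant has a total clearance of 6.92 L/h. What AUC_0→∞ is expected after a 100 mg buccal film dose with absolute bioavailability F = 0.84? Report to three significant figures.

AUC_0→∞ = F × Dose / CL
        = 0.84 × 100 / 6.92 = 12.1387 mg/L·h

AUC = 12.1 mg/L·h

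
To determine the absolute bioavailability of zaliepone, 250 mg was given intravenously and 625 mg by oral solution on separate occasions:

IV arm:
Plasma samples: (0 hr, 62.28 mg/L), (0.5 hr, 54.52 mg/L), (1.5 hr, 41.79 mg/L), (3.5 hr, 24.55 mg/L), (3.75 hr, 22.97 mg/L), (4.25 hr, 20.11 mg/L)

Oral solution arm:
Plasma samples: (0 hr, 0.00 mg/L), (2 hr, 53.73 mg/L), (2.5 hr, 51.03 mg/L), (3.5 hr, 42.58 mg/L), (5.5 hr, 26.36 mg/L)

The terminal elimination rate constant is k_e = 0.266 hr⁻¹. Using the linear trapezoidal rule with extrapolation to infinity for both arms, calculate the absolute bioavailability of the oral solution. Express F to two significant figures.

F = 0.50

Trapezoidal AUC_0→4.25 (IV):
  [0→0.5]: (62.28+54.52)/2 × 0.5 = 29.2
  [0.5→1.5]: (54.52+41.79)/2 × 1 = 48.155
  [1.5→3.5]: (41.79+24.55)/2 × 2 = 66.34
  [3.5→3.75]: (24.55+22.97)/2 × 0.25 = 5.94
  [3.75→4.25]: (22.97+20.11)/2 × 0.5 = 10.77
  Sum = 160.405 mg/L·hr
IV tail: 20.11/0.266 = 75.602; AUC_iv,0→∞ = 160.405 + 75.602 = 236.007 mg/L·hr
Trapezoidal AUC_0→5.5 (oral solution):
  [0→2]: (0.00+53.73)/2 × 2 = 53.73
  [2→2.5]: (53.73+51.03)/2 × 0.5 = 26.19
  [2.5→3.5]: (51.03+42.58)/2 × 1 = 46.805
  [3.5→5.5]: (42.58+26.36)/2 × 2 = 68.94
  Sum = 195.665 mg/L·hr
oral solution tail: 26.36/0.266 = 99.098; AUC_ev,0→∞ = 195.665 + 99.098 = 294.763 mg/L·hr
F = (AUC_ev/D_ev)/(AUC_iv/D_iv) = (294.763/625)/(236.007/250) = 0.4716208/0.944028 = 0.4996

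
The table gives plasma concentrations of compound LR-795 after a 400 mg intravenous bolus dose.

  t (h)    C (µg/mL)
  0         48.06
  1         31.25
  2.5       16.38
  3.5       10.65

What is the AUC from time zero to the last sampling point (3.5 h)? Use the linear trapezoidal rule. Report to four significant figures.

AUC = 88.89 µg/mL·h

Trapezoidal AUC_0→3.5:
  [0→1]: (48.06+31.25)/2 × 1 = 39.655
  [1→2.5]: (31.25+16.38)/2 × 1.5 = 35.7225
  [2.5→3.5]: (16.38+10.65)/2 × 1 = 13.515
  Sum = 88.8925 µg/mL·h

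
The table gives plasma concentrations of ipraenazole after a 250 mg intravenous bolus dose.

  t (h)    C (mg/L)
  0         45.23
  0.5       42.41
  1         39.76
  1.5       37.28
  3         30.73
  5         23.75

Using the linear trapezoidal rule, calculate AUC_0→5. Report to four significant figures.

AUC = 167.2 mg/L·h

Trapezoidal AUC_0→5:
  [0→0.5]: (45.23+42.41)/2 × 0.5 = 21.91
  [0.5→1]: (42.41+39.76)/2 × 0.5 = 20.5425
  [1→1.5]: (39.76+37.28)/2 × 0.5 = 19.26
  [1.5→3]: (37.28+30.73)/2 × 1.5 = 51.0075
  [3→5]: (30.73+23.75)/2 × 2 = 54.48
  Sum = 167.2 mg/L·h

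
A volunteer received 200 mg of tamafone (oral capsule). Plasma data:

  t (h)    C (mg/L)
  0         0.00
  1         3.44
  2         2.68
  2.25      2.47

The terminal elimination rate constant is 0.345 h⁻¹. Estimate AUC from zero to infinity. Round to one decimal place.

AUC = 12.6 mg/L·h

Trapezoidal AUC_0→2.25:
  [0→1]: (0.00+3.44)/2 × 1 = 1.72
  [1→2]: (3.44+2.68)/2 × 1 = 3.06
  [2→2.25]: (2.68+2.47)/2 × 0.25 = 0.64375
  Sum = 5.42375 mg/L·h
Extrapolated tail: C_last / k_e = 2.47 / 0.345 = 7.159
AUC_0→∞ = 5.42375 + 7.159 = 12.58275 mg/L·h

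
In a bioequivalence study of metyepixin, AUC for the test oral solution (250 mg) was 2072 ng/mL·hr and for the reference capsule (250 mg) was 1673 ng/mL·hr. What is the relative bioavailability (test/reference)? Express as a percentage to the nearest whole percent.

F_rel = 124%

F_rel = (AUC_test/D_test) / (AUC_ref/D_ref)
      = (2072/250) / (1673/250)
      = 8.288 / 6.692 = 1.2385 = 123.85%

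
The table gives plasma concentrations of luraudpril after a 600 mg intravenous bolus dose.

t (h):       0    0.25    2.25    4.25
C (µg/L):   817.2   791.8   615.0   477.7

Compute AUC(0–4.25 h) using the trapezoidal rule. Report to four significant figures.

Trapezoidal AUC_0→4.25:
  [0→0.25]: (817.2+791.8)/2 × 0.25 = 201.125
  [0.25→2.25]: (791.8+615.0)/2 × 2 = 1406.8
  [2.25→4.25]: (615.0+477.7)/2 × 2 = 1092.7
  Sum = 2700.625 µg/L·h

AUC = 2701 µg/L·h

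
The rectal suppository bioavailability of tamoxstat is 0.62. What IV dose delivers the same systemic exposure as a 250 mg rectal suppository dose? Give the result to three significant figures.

Systemic exposure from an extravascular dose = F × D_ev, so the equivalent IV dose is F × D_ev.
D_iv = F × D_ev = 0.62 × 250 = 155 mg

D_iv = 155 mg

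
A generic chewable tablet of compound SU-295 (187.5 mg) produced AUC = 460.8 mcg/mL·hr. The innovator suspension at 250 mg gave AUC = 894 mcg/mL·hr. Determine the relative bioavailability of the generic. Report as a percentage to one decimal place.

F_rel = 68.7%

F_rel = (AUC_test/D_test) / (AUC_ref/D_ref)
      = (460.8/187.5) / (894/250)
      = 2.4576 / 3.576 = 0.6872 = 68.72%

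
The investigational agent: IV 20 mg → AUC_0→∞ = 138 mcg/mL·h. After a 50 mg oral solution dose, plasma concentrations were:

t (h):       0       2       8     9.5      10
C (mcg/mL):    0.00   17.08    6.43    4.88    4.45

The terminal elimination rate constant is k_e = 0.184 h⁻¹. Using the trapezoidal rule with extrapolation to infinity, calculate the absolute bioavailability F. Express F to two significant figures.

Trapezoidal AUC_0→10 (oral solution):
  [0→2]: (0.00+17.08)/2 × 2 = 17.08
  [2→8]: (17.08+6.43)/2 × 6 = 70.53
  [8→9.5]: (6.43+4.88)/2 × 1.5 = 8.4825
  [9.5→10]: (4.88+4.45)/2 × 0.5 = 2.3325
  Sum = 98.425 mcg/mL·h
Tail: C_last/k_e = 4.45/0.184 = 24.185
AUC_0→∞ (oral solution) = 98.425 + 24.185 = 122.61 mcg/mL·h
F = (AUC_ev/D_ev)/(AUC_iv/D_iv) = (122.61/50)/(138/20) = 2.4522/6.9 = 0.3554

F = 0.36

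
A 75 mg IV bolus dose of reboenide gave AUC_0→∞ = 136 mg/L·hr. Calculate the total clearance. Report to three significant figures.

CL = Dose_iv / AUC_0→∞
   = 75 / 136 = 0.551471 L/hr

CL = 0.551 L/hr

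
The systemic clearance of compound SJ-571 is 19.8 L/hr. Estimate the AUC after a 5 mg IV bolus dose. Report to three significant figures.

AUC = 0.253 mg/L·hr

AUC_0→∞ = Dose_iv / CL
        = 5 / 19.8 = 0.252525 mg/L·hr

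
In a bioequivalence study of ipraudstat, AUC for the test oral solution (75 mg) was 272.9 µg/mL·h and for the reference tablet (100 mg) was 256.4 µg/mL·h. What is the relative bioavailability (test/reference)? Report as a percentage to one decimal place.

F_rel = 141.9%

F_rel = (AUC_test/D_test) / (AUC_ref/D_ref)
      = (272.9/75) / (256.4/100)
      = 3.63867 / 2.564 = 1.4191 = 141.91%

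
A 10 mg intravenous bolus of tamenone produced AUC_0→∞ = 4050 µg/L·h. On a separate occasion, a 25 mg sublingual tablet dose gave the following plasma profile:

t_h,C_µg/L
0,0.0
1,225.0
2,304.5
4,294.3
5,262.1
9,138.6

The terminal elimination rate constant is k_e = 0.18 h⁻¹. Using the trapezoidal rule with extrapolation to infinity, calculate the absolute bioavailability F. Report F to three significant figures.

Trapezoidal AUC_0→9 (sublingual tablet):
  [0→1]: (0.0+225.0)/2 × 1 = 112.5
  [1→2]: (225.0+304.5)/2 × 1 = 264.75
  [2→4]: (304.5+294.3)/2 × 2 = 598.8
  [4→5]: (294.3+262.1)/2 × 1 = 278.2
  [5→9]: (262.1+138.6)/2 × 4 = 801.4
  Sum = 2055.65 µg/L·h
Tail: C_last/k_e = 138.6/0.18 = 770.000
AUC_0→∞ (sublingual tablet) = 2055.65 + 770.000 = 2825.65 µg/L·h
F = (AUC_ev/D_ev)/(AUC_iv/D_iv) = (2825.65/25)/(4050/10) = 113.026/405 = 0.2791

F = 0.279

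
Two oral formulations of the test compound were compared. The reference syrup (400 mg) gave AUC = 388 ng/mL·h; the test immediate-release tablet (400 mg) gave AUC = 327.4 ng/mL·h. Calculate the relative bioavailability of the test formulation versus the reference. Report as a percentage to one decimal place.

F_rel = 84.4%

F_rel = (AUC_test/D_test) / (AUC_ref/D_ref)
      = (327.4/400) / (388/400)
      = 0.8185 / 0.97 = 0.8438 = 84.38%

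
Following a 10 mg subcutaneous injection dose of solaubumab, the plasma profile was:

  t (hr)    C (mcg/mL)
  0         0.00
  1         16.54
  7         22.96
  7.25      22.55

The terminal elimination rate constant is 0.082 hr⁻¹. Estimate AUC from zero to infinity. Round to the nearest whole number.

AUC = 407 mcg/mL·hr

Trapezoidal AUC_0→7.25:
  [0→1]: (0.00+16.54)/2 × 1 = 8.27
  [1→7]: (16.54+22.96)/2 × 6 = 118.5
  [7→7.25]: (22.96+22.55)/2 × 0.25 = 5.68875
  Sum = 132.45875 mcg/mL·hr
Extrapolated tail: C_last / k_e = 22.55 / 0.082 = 275.000
AUC_0→∞ = 132.45875 + 275.000 = 407.45875 mcg/mL·hr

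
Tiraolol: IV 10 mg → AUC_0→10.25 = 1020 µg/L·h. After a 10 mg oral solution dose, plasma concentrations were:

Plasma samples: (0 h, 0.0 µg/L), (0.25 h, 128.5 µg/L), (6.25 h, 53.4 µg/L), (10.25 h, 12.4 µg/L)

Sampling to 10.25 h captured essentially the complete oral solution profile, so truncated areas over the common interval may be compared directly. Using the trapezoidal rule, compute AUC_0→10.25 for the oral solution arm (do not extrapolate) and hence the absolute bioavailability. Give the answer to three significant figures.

Trapezoidal AUC_0→10.25 (oral solution):
  [0→0.25]: (0.0+128.5)/2 × 0.25 = 16.0625
  [0.25→6.25]: (128.5+53.4)/2 × 6 = 545.7
  [6.25→10.25]: (53.4+12.4)/2 × 4 = 131.6
  Sum = 693.3625 µg/L·h
F = (AUC_ev/D_ev)/(AUC_iv/D_iv) = (693.3625/10)/(1020/10) = 69.33625/102 = 0.6798

F = 0.680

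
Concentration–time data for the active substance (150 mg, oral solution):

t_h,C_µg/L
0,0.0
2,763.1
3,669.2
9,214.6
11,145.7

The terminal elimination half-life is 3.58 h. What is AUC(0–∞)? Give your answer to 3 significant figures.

Trapezoidal AUC_0→11:
  [0→2]: (0.0+763.1)/2 × 2 = 763.1
  [2→3]: (763.1+669.2)/2 × 1 = 716.15
  [3→9]: (669.2+214.6)/2 × 6 = 2651.4
  [9→11]: (214.6+145.7)/2 × 2 = 360.3
  Sum = 4490.95 µg/L·h
k_e = ln2 / t½ = 0.693147 / 3.58 = 0.1936 h^-1
Extrapolated tail: C_last / k_e = 145.7 / 0.1936 = 752.583
AUC_0→∞ = 4490.95 + 752.583 = 5243.533 µg/L·h

AUC = 5240 µg/L·h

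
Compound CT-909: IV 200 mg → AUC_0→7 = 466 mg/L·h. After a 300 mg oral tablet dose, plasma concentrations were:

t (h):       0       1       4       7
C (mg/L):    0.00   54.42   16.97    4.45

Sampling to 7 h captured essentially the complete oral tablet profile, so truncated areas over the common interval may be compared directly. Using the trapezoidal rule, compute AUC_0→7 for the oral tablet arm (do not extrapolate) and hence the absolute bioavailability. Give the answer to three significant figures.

F = 0.238

Trapezoidal AUC_0→7 (oral tablet):
  [0→1]: (0.00+54.42)/2 × 1 = 27.21
  [1→4]: (54.42+16.97)/2 × 3 = 107.085
  [4→7]: (16.97+4.45)/2 × 3 = 32.13
  Sum = 166.425 mg/L·h
F = (AUC_ev/D_ev)/(AUC_iv/D_iv) = (166.425/300)/(466/200) = 0.55475/2.33 = 0.2381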